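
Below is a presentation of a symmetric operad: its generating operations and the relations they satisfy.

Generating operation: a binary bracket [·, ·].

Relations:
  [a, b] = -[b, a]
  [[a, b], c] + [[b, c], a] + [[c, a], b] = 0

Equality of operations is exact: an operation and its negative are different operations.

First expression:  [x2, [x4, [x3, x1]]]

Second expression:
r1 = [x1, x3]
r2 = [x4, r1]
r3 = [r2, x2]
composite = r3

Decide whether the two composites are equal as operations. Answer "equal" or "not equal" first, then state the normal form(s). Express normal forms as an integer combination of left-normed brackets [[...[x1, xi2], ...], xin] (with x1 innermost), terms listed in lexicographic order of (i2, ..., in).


Normal form of the first expression: -[[[x1, x3], x4], x2]
Normal form of the second expression: -[[[x1, x3], x4], x2]
One common form — equal.

equal — both sides give -[[[x1, x3], x4], x2]


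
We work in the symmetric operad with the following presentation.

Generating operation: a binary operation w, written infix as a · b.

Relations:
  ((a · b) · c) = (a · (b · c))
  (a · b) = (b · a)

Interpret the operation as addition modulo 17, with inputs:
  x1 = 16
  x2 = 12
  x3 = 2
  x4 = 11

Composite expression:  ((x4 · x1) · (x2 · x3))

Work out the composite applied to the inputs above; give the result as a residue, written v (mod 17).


(x4 · x1) = 10
(x2 · x3) = 14
((x4 · x1) · (x2 · x3)) = 7

7 (mod 17)


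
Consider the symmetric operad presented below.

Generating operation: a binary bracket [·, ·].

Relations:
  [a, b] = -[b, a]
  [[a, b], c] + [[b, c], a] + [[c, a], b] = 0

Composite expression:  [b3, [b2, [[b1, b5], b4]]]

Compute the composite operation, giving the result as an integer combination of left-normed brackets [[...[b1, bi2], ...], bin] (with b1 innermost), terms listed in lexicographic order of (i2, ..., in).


[[[[b1, b5], b4], b2], b3]

In the tensor algebra, words opening b1 carry the b1-anchored form.
Composite bracket: [b3, [b2, [[b1, b5], b4]]]
Full expansion: 16 signed words from ab - ba (2^4 = 16).
Coefficients come from the b1-initial words:
  from b1b5b4b2b3, sign +1: term +[[[[b1, b5], b4], b2], b3]


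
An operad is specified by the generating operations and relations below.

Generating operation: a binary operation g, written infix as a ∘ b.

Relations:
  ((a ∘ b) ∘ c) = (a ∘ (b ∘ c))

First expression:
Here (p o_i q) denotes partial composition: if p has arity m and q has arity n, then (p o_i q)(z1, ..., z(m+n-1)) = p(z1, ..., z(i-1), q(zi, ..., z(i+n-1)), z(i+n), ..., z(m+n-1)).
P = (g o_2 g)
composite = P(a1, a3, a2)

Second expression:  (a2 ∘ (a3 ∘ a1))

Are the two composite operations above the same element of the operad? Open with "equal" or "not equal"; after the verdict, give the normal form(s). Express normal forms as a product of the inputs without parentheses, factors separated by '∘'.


not equal: they reduce to a1 ∘ a3 ∘ a2 and a2 ∘ a3 ∘ a1

In normal form, the first expression is a1 ∘ a3 ∘ a2
In normal form, the second expression is a2 ∘ a3 ∘ a1
Different reductions; not equal.


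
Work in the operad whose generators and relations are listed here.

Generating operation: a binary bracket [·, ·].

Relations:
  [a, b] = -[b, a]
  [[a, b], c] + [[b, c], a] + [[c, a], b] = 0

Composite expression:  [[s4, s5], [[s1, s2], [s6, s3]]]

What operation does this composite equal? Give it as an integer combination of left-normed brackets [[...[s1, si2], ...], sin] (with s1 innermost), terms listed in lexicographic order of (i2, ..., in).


[[[[[s1, s2], s3], s6], s4], s5] - [[[[[s1, s2], s3], s6], s5], s4] - [[[[[s1, s2], s6], s3], s4], s5] + [[[[[s1, s2], s6], s3], s5], s4]

Skip Jacobi rewriting: expand, keep s1-initial words, read off terms.
Composite bracket: [[s4, s5], [[s1, s2], [s6, s3]]]
The bracket unfolds into 32 signed words via [a, b] = ab - ba (2^5 = 32).
The s1-initial words carry the normal form:
  sign of s1s2s3s6s4s5 is +1, so it contributes +[[[[[s1, s2], s3], s6], s4], s5]
  sign of s1s2s3s6s5s4 is -1, so it contributes -[[[[[s1, s2], s3], s6], s5], s4]
  sign of s1s2s6s3s4s5 is -1, so it contributes -[[[[[s1, s2], s6], s3], s4], s5]
  sign of s1s2s6s3s5s4 is +1, so it contributes +[[[[[s1, s2], s6], s3], s5], s4]


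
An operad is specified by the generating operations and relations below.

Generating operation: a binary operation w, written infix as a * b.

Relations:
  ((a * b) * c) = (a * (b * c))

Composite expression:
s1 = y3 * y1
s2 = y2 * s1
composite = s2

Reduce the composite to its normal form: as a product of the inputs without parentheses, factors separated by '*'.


y2 * y3 * y1

The w-tree's shape is irrelevant; the y-reading-order decides.
(y3 * y1) unparenthesizes to y3 * y1
(y2 * (y3 * y1)) unparenthesizes to y2 * y3 * y1


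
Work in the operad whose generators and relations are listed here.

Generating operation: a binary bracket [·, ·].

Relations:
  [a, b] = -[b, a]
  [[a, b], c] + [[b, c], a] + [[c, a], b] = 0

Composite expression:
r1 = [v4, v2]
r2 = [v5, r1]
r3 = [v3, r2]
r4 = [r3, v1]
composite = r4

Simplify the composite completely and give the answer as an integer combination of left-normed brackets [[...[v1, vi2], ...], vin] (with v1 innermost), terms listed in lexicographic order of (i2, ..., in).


Antisymmetry and Jacobi reduce to v1-anchored left-normed brackets.
Composite bracket: [[v3, [v5, [v4, v2]]], v1]
Full expansion: 16 signed words from ab - ba (2^4 = 16).
Words beginning with v1 determine it all:
  v1v2v4v5v3 (sign +1) contributes +[[[[v1, v2], v4], v5], v3]
  v1v3v2v4v5 (sign -1) contributes -[[[[v1, v3], v2], v4], v5]
  v1v3v4v2v5 (sign +1) contributes +[[[[v1, v3], v4], v2], v5]
  v1v3v5v2v4 (sign +1) contributes +[[[[v1, v3], v5], v2], v4]
  v1v3v5v4v2 (sign -1) contributes -[[[[v1, v3], v5], v4], v2]
  v1v4v2v5v3 (sign -1) contributes -[[[[v1, v4], v2], v5], v3]
  v1v5v2v4v3 (sign -1) contributes -[[[[v1, v5], v2], v4], v3]
  v1v5v4v2v3 (sign +1) contributes +[[[[v1, v5], v4], v2], v3]

[[[[v1, v2], v4], v5], v3] - [[[[v1, v3], v2], v4], v5] + [[[[v1, v3], v4], v2], v5] + [[[[v1, v3], v5], v2], v4] - [[[[v1, v3], v5], v4], v2] - [[[[v1, v4], v2], v5], v3] - [[[[v1, v5], v2], v4], v3] + [[[[v1, v5], v4], v2], v3]


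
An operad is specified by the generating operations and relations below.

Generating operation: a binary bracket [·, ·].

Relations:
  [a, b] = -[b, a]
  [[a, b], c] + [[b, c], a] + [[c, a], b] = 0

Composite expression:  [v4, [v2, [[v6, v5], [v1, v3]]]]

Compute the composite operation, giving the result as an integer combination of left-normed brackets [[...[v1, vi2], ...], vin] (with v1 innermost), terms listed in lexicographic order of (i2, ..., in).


[[[[[v1, v3], v5], v6], v2], v4] - [[[[[v1, v3], v6], v5], v2], v4]

Left-normed coefficients sit on the v1-initial expansion words.
Composite bracket: [v4, [v2, [[v6, v5], [v1, v3]]]]
The bracket unfolds into 32 signed words via [a, b] = ab - ba (2^5 = 32).
Coefficients come from the v1-initial words:
  word v1v3v5v6v2v4 has sign +1, contributing +[[[[[v1, v3], v5], v6], v2], v4]
  word v1v3v6v5v2v4 has sign -1, contributing -[[[[[v1, v3], v6], v5], v2], v4]


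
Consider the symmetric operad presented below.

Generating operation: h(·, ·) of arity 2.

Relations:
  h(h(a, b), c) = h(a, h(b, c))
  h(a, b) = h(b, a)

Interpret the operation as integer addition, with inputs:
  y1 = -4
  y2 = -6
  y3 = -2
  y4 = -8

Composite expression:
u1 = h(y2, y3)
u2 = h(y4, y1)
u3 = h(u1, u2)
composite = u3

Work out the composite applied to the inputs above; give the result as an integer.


-20


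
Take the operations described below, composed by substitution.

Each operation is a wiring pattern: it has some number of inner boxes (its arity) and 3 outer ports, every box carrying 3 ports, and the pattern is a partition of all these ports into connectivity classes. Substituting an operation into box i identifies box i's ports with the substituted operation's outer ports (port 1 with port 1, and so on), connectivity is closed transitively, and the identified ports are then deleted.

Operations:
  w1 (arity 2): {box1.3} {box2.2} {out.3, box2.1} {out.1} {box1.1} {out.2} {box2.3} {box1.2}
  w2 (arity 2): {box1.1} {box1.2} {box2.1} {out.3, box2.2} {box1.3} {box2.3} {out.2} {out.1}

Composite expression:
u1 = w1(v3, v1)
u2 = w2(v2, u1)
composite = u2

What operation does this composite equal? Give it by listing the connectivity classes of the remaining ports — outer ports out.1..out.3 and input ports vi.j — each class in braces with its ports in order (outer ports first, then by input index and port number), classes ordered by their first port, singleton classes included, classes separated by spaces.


After gluing at w2, chains via deleted ports link the v-ports.
w1 over (v3, v1) gives {out.1} {out.2} {out.3, v1.1} {v1.2} {v1.3} {v3.1} {v3.2} {v3.3}, out.j being that stage's outer ports
w2 over (v2, v3, v1) gives {out.1} {out.2} {out.3} {v1.1} {v1.2} {v1.3} {v2.1} {v2.2} {v2.3} {v3.1} {v3.2} {v3.3}, out.j being that stage's outer ports

{out.1} {out.2} {out.3} {v1.1} {v1.2} {v1.3} {v2.1} {v2.2} {v2.3} {v3.1} {v3.2} {v3.3}


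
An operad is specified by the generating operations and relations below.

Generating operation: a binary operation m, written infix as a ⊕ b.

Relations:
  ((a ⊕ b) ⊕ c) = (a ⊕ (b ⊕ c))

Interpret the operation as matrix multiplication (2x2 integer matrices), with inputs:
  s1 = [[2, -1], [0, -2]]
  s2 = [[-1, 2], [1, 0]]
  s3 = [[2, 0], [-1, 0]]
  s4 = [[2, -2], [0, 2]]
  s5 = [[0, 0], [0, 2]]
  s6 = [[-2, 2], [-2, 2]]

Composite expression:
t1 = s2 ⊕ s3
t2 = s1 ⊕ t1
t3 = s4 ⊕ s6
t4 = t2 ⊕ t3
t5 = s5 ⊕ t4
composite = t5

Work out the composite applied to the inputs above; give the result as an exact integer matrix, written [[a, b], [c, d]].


[[0, 0], [0, 0]]


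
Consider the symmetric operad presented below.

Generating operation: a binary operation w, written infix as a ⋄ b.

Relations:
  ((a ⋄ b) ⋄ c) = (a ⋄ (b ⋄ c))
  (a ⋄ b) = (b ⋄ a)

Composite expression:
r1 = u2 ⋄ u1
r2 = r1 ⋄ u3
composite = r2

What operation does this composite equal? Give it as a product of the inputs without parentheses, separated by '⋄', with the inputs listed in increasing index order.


u1 ⋄ u2 ⋄ u3

Key point: w commutes, so take the u-inputs in any fixed order.
(u2 ⋄ u1) linearizes to u2 ⋄ u1
((u2 ⋄ u1) ⋄ u3) linearizes to u2 ⋄ u1 ⋄ u3
putting the inputs in ascending order: u1 ⋄ u2 ⋄ u3


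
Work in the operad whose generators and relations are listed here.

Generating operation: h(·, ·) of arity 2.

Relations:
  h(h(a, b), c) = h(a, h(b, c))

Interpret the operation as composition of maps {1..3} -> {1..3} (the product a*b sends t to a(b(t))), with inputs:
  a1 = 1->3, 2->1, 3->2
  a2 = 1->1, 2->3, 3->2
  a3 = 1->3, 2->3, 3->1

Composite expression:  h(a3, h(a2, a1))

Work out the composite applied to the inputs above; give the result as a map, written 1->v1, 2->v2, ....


1->3, 2->3, 3->1

h(a2, a1) = 1->2, 2->1, 3->3
h(a3, h(a2, a1)) = 1->3, 2->3, 3->1


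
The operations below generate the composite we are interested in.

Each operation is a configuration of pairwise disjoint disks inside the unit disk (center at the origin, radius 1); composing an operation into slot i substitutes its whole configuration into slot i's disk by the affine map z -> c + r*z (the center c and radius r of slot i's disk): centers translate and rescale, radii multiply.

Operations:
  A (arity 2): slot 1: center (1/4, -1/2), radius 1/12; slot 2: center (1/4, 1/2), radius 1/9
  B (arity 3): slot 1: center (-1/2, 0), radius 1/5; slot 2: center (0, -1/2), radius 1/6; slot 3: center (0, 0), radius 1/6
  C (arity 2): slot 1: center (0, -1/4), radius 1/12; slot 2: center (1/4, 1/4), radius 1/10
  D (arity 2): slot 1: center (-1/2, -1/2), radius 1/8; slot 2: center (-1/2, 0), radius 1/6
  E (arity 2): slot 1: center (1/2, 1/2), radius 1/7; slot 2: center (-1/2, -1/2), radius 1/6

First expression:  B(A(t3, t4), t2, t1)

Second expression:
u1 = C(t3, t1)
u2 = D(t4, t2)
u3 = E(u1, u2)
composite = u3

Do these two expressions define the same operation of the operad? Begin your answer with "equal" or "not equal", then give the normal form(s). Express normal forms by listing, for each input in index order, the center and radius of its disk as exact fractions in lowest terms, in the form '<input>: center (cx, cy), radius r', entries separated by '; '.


not equal; the first gives t1: center (0, 0), radius 1/6; t2: center (0, -1/2), radius 1/6; t3: center (-9/20, -1/10), radius 1/60; t4: center (-9/20, 1/10), radius 1/45 and the second t1: center (15/28, 15/28), radius 1/70; t2: center (-7/12, -1/2), radius 1/36; t3: center (1/2, 13/28), radius 1/84; t4: center (-7/12, -7/12), radius 1/48

The first composite normalizes to t1: center (0, 0), radius 1/6; t2: center (0, -1/2), radius 1/6; t3: center (-9/20, -1/10), radius 1/60; t4: center (-9/20, 1/10), radius 1/45
The second composite normalizes to t1: center (15/28, 15/28), radius 1/70; t2: center (-7/12, -1/2), radius 1/36; t3: center (1/2, 13/28), radius 1/84; t4: center (-7/12, -7/12), radius 1/48
Distinct normal forms: not equal.


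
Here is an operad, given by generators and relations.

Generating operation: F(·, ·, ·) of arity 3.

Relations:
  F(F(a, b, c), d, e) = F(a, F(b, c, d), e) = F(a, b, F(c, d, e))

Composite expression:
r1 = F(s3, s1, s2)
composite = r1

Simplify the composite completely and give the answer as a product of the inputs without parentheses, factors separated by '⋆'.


s3 ⋆ s1 ⋆ s2


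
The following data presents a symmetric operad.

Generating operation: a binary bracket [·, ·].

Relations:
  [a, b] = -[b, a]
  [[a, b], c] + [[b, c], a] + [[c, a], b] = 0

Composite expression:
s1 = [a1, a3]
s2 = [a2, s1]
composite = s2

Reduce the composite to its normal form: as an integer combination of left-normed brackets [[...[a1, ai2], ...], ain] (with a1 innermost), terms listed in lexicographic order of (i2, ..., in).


-[[a1, a3], a2]

A multilinear Lie element is pinned by a1-initial words (a1 innermost).
Composite bracket: [a2, [a1, a3]]
Applying ab - ba throughout gives 4 signed words (2^2 = 4).
The a1-initial words carry the normal form:
  word a1a3a2 has sign -1, contributing -[[a1, a3], a2]


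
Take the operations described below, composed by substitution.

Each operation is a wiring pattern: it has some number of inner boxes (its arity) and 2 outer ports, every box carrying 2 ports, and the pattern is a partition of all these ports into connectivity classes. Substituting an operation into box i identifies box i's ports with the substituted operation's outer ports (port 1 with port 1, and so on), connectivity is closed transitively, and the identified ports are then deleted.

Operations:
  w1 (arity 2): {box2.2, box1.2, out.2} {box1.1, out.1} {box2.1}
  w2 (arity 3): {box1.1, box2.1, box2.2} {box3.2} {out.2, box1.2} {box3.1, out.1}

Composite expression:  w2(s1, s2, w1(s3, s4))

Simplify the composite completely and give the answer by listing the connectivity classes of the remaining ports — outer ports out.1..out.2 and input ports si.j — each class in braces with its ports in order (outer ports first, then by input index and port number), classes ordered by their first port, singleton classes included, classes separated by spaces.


Reachability decides: close wires over w2-identified ports.
composing w1 on (s3, s4), with out.j its own outer ports: {out.1, s3.1} {out.2, s3.2, s4.2} {s4.1}
composing w2 on (s1, s2, s3, s4), with out.j its own outer ports: {out.1, s3.1} {out.2, s1.2} {s1.1, s2.1, s2.2} {s3.2, s4.2} {s4.1}

{out.1, s3.1} {out.2, s1.2} {s1.1, s2.1, s2.2} {s3.2, s4.2} {s4.1}


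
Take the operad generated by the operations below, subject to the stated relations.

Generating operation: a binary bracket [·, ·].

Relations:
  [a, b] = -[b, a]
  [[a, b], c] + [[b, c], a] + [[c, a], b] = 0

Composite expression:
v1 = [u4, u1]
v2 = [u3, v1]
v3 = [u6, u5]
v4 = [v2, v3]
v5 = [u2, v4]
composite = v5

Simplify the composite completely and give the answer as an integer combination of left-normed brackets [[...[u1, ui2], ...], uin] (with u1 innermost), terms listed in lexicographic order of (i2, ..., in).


[[[[[u1, u4], u3], u5], u6], u2] - [[[[[u1, u4], u3], u6], u5], u2]

Skip Jacobi rewriting: expand, keep u1-initial words, read off terms.
Composite bracket: [u2, [[u3, [u4, u1]], [u6, u5]]]
Under [a, b] = ab - ba we get 32 signed associative words (2^5 = 32).
Keep just the words that open with u1:
  word u1u4u3u5u6u2 has sign +1, contributing +[[[[[u1, u4], u3], u5], u6], u2]
  word u1u4u3u6u5u2 has sign -1, contributing -[[[[[u1, u4], u3], u6], u5], u2]


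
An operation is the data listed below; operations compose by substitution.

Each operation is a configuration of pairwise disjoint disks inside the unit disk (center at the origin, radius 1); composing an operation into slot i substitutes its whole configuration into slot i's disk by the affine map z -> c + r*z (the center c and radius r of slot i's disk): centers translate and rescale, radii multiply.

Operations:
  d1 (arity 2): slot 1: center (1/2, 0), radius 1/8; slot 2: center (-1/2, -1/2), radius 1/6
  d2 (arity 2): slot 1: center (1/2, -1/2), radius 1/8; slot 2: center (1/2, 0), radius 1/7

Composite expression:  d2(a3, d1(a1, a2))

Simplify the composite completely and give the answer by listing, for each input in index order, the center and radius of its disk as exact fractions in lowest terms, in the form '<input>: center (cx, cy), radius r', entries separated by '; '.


a1: center (4/7, 0), radius 1/56; a2: center (3/7, -1/14), radius 1/42; a3: center (1/2, -1/2), radius 1/8

Below d2, radii multiply path by path; the a-disk centers shift.
a3 passes through 1 substitution, ending at center (1/2, -1/2), radius 1/8
a1 passes through 2 substitutions, ending at center (4/7, 0), radius 1/56
a2 passes through 2 substitutions, ending at center (3/7, -1/14), radius 1/42


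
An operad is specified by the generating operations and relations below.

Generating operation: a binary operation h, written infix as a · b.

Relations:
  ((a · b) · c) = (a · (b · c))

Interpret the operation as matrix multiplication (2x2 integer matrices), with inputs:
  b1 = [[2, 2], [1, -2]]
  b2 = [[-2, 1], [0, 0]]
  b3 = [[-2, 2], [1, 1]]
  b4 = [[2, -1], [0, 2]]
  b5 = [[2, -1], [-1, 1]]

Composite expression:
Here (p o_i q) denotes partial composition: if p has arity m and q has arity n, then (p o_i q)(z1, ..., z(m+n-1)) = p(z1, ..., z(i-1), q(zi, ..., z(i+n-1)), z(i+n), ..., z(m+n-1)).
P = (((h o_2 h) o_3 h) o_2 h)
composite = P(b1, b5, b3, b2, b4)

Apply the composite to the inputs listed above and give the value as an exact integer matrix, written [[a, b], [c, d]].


(b5 · b3) = [[-5, 3], [3, -1]]
(b2 · b4) = [[-4, 4], [0, 0]]
((b5 · b3) · (b2 · b4)) = [[20, -20], [-12, 12]]
(b1 · ((b5 · b3) · (b2 · b4))) = [[16, -16], [44, -44]]

[[16, -16], [44, -44]]


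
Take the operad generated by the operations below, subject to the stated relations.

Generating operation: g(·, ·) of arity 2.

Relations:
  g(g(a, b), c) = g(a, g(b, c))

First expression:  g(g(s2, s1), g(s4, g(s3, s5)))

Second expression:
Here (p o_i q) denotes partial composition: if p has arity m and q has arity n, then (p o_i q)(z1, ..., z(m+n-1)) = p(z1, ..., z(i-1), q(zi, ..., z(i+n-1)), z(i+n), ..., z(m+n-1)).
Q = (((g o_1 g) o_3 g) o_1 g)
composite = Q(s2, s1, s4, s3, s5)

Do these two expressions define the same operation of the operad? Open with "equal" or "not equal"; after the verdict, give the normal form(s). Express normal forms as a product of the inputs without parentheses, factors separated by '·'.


Normal form of the first expression: s2 · s1 · s4 · s3 · s5
Normal form of the second expression: s2 · s1 · s4 · s3 · s5
One common form — equal.

equal; the common form is s2 · s1 · s4 · s3 · s5


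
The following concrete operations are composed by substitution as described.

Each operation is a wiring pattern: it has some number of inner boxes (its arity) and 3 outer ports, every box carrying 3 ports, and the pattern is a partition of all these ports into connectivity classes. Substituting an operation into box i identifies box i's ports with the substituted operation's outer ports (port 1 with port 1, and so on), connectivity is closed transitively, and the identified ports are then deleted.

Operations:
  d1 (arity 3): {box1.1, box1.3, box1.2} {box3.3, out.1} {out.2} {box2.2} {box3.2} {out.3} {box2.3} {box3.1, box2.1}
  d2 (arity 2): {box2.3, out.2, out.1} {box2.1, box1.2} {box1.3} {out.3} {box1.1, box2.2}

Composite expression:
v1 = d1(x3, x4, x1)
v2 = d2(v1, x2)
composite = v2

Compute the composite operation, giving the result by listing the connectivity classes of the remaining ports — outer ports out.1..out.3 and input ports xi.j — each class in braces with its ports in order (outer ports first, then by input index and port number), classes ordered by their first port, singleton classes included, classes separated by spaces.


{out.1, out.2, x2.3} {out.3} {x1.1, x4.1} {x1.2} {x1.3, x2.2} {x2.1} {x3.1, x3.2, x3.3} {x4.2} {x4.3}

Reachability decides: close wires over d2-identified ports.
composing d1 on (x3, x4, x1), with out.j its own outer ports: {out.1, x1.3} {out.2} {out.3} {x1.1, x4.1} {x1.2} {x3.1, x3.2, x3.3} {x4.2} {x4.3}
composing d2 on (x3, x4, x1, x2), with out.j its own outer ports: {out.1, out.2, x2.3} {out.3} {x1.1, x4.1} {x1.2} {x1.3, x2.2} {x2.1} {x3.1, x3.2, x3.3} {x4.2} {x4.3}


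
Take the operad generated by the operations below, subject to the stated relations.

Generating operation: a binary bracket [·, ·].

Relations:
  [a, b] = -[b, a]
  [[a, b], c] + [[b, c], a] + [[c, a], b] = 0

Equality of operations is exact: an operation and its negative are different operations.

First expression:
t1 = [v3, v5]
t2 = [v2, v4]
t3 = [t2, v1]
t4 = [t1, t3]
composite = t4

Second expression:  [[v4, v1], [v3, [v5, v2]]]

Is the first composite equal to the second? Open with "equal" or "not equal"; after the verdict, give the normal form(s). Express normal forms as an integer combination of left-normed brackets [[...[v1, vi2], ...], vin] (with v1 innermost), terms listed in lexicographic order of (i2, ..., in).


not equal: they reduce to [[[[v1, v2], v4], v3], v5] - [[[[v1, v2], v4], v5], v3] - [[[[v1, v4], v2], v3], v5] + [[[[v1, v4], v2], v5], v3] and -[[[[v1, v4], v2], v5], v3] + [[[[v1, v4], v3], v2], v5] - [[[[v1, v4], v3], v5], v2] + [[[[v1, v4], v5], v2], v3]

Reducing the first expression gives [[[[v1, v2], v4], v3], v5] - [[[[v1, v2], v4], v5], v3] - [[[[v1, v4], v2], v3], v5] + [[[[v1, v4], v2], v5], v3]
Reducing the second expression gives -[[[[v1, v4], v2], v5], v3] + [[[[v1, v4], v3], v2], v5] - [[[[v1, v4], v3], v5], v2] + [[[[v1, v4], v5], v2], v3]
Distinct normal forms: not equal.


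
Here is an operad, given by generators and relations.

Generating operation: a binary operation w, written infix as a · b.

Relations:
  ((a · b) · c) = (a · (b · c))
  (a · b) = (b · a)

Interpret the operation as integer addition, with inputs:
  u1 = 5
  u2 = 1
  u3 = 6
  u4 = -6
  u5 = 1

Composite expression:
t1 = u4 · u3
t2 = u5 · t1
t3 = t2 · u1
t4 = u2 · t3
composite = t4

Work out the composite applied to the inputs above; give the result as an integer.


(u4 · u3) = 0
(u5 · (u4 · u3)) = 1
((u5 · (u4 · u3)) · u1) = 6
(u2 · ((u5 · (u4 · u3)) · u1)) = 7

7


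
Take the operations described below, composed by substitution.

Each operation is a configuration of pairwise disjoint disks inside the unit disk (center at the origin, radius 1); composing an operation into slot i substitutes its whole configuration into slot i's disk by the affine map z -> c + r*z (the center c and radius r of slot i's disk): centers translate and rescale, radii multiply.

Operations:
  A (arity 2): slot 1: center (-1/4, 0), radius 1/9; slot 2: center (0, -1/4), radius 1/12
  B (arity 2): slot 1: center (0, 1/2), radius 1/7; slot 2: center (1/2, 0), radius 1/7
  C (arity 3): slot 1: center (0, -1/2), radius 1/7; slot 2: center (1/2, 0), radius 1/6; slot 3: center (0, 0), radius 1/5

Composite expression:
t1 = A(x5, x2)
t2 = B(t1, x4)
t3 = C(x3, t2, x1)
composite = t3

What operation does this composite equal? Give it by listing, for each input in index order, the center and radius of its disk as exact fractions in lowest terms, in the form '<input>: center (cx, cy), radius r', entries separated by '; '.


Each x-disk chains the slot maps above it in C; radii multiply.
input x3: applying the 1 nested substitution gives center (0, -1/2), radius 1/7
input x5: applying the 3 nested substitutions gives center (83/168, 1/12), radius 1/378
input x2: applying the 3 nested substitutions gives center (1/2, 13/168), radius 1/504
input x4: applying the 2 nested substitutions gives center (7/12, 0), radius 1/42
input x1: applying the 1 nested substitution gives center (0, 0), radius 1/5

x1: center (0, 0), radius 1/5; x2: center (1/2, 13/168), radius 1/504; x3: center (0, -1/2), radius 1/7; x4: center (7/12, 0), radius 1/42; x5: center (83/168, 1/12), radius 1/378


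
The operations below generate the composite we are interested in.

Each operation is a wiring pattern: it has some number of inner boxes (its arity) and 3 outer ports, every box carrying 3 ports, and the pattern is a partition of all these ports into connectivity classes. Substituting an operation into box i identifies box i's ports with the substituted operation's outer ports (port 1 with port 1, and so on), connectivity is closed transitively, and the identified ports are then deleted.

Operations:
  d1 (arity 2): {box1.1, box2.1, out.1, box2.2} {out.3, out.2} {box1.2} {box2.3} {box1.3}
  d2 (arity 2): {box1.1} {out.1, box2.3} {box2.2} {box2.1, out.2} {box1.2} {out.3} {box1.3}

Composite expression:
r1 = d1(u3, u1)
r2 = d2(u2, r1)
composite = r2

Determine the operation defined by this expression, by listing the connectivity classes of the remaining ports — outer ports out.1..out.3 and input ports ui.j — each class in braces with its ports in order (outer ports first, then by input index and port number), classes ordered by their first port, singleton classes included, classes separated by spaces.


{out.1} {out.2, u1.1, u1.2, u3.1} {out.3} {u1.3} {u2.1} {u2.2} {u2.3} {u3.2} {u3.3}

Reachability decides: close wires over d2-identified ports.
stage d1: inputs (u3, u1), connectivity {out.1, u1.1, u1.2, u3.1} {out.2, out.3} {u1.3} {u3.2} {u3.3}, out.j its boundary
stage d2: inputs (u2, u3, u1), connectivity {out.1} {out.2, u1.1, u1.2, u3.1} {out.3} {u1.3} {u2.1} {u2.2} {u2.3} {u3.2} {u3.3}, out.j its boundary


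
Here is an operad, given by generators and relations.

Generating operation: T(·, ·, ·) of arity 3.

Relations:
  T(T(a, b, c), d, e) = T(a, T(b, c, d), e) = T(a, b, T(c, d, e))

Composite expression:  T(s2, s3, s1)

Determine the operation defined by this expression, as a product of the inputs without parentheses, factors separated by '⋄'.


s2 ⋄ s3 ⋄ s1


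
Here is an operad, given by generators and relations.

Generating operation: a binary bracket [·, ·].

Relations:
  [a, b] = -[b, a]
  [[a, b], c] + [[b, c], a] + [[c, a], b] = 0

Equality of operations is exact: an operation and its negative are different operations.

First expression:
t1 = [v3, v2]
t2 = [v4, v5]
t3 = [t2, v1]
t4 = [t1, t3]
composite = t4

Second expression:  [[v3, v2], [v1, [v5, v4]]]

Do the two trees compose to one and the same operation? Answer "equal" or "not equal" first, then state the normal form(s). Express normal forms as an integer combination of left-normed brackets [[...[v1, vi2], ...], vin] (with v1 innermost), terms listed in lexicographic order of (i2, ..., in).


equal; both compose to -[[[[v1, v4], v5], v2], v3] + [[[[v1, v4], v5], v3], v2] + [[[[v1, v5], v4], v2], v3] - [[[[v1, v5], v4], v3], v2]

The first expression reduces to -[[[[v1, v4], v5], v2], v3] + [[[[v1, v4], v5], v3], v2] + [[[[v1, v5], v4], v2], v3] - [[[[v1, v5], v4], v3], v2]
The second expression reduces to -[[[[v1, v4], v5], v2], v3] + [[[[v1, v4], v5], v3], v2] + [[[[v1, v5], v4], v2], v3] - [[[[v1, v5], v4], v3], v2]
Both agree, so they are equal.


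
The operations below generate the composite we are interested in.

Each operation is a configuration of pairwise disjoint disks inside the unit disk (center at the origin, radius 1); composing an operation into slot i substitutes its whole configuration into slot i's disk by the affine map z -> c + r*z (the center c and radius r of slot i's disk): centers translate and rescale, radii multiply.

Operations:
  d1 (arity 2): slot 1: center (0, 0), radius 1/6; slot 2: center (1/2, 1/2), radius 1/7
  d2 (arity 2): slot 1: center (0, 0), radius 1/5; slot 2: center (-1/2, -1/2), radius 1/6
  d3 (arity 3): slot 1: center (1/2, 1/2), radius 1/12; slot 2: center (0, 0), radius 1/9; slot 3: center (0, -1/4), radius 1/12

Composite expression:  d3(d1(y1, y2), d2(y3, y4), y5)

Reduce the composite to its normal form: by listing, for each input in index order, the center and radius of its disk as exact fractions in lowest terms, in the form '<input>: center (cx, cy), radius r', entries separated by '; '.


Below d3, radii multiply path by path; the y-disk centers shift.
input y1: applying the 2 nested substitutions gives center (1/2, 1/2), radius 1/72
input y2: applying the 2 nested substitutions gives center (13/24, 13/24), radius 1/84
input y3: applying the 2 nested substitutions gives center (0, 0), radius 1/45
input y4: applying the 2 nested substitutions gives center (-1/18, -1/18), radius 1/54
input y5: applying the 1 nested substitution gives center (0, -1/4), radius 1/12

y1: center (1/2, 1/2), radius 1/72; y2: center (13/24, 13/24), radius 1/84; y3: center (0, 0), radius 1/45; y4: center (-1/18, -1/18), radius 1/54; y5: center (0, -1/4), radius 1/12


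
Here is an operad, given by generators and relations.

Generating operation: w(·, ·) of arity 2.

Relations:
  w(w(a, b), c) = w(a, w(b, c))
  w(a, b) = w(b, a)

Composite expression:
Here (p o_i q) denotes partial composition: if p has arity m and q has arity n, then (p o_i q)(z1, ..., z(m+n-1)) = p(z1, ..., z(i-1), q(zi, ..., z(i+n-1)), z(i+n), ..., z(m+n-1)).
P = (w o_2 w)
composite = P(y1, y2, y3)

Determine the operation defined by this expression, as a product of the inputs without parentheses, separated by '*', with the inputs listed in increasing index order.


y1 * y2 * y3

Key point: w commutes, so take the y-inputs in any fixed order.
w(y2, y3) unparenthesizes to y2 * y3
w(y1, w(y2, y3)) unparenthesizes to y1 * y2 * y3
rearranged into index order: y1 * y2 * y3


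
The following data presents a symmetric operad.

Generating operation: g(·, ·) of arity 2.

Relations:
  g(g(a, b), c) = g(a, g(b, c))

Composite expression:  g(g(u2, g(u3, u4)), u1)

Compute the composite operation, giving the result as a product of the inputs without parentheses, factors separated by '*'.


Associativity of g dissolves the nesting; only the u-input order survives.
g(u3, u4) unparenthesizes to u3 * u4
g(u2, g(u3, u4)) unparenthesizes to u2 * u3 * u4
g(g(u2, g(u3, u4)), u1) unparenthesizes to u2 * u3 * u4 * u1

u2 * u3 * u4 * u1


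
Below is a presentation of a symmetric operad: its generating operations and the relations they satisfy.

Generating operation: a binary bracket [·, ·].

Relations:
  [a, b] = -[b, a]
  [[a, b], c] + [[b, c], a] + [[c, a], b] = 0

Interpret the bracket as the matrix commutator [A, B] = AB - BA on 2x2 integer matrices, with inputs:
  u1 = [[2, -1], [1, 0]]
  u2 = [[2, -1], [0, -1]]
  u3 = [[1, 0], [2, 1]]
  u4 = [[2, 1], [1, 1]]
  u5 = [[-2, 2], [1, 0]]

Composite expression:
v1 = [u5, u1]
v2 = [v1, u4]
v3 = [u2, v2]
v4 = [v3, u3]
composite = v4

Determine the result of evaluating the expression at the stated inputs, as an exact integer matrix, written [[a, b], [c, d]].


[[24, 0], [-8, -24]]


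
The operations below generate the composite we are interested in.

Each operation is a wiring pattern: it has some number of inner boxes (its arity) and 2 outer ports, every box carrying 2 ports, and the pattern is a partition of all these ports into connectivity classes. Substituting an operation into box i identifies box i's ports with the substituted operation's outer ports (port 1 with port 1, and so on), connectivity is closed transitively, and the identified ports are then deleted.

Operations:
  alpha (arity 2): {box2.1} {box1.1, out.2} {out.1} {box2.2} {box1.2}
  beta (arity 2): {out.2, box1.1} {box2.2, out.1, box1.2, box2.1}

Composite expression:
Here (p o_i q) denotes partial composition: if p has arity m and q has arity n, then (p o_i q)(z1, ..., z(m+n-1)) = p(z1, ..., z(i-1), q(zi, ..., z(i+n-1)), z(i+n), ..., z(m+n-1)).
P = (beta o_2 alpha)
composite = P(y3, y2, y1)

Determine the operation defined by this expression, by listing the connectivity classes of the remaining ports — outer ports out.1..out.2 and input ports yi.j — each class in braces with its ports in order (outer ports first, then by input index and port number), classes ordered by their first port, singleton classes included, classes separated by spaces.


After gluing at beta, chains via deleted ports link the y-ports.
composing alpha on (y2, y1), with out.j its own outer ports: {out.1} {out.2, y2.1} {y1.1} {y1.2} {y2.2}
composing beta on (y3, y2, y1), with out.j its own outer ports: {out.1, y2.1, y3.2} {out.2, y3.1} {y1.1} {y1.2} {y2.2}

{out.1, y2.1, y3.2} {out.2, y3.1} {y1.1} {y1.2} {y2.2}


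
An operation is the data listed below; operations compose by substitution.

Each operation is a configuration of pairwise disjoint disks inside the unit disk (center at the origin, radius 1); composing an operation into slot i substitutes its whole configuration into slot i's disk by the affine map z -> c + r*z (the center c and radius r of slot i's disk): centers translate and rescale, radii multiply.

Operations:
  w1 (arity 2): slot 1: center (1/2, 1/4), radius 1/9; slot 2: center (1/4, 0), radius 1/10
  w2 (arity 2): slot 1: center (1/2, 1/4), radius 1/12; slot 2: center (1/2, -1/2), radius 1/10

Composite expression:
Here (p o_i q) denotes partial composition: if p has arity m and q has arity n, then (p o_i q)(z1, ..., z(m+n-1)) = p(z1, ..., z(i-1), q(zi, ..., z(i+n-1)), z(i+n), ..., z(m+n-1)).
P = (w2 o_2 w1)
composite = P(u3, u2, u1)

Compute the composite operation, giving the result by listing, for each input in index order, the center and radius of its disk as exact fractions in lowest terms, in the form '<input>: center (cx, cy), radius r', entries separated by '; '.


u1: center (21/40, -1/2), radius 1/100; u2: center (11/20, -19/40), radius 1/90; u3: center (1/2, 1/4), radius 1/12

Below w2, radii multiply path by path; the u-disk centers shift.
u3: after 1 affine step, its disk has center (1/2, 1/4), radius 1/12
u2: after 2 affine steps, its disk has center (11/20, -19/40), radius 1/90
u1: after 2 affine steps, its disk has center (21/40, -1/2), radius 1/100


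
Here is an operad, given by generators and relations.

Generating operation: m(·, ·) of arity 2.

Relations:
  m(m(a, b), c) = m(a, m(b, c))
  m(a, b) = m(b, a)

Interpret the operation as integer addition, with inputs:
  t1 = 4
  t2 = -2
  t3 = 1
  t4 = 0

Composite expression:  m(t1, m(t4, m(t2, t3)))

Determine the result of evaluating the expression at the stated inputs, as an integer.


m(t2, t3) = -1
m(t4, m(t2, t3)) = -1
m(t1, m(t4, m(t2, t3))) = 3

3


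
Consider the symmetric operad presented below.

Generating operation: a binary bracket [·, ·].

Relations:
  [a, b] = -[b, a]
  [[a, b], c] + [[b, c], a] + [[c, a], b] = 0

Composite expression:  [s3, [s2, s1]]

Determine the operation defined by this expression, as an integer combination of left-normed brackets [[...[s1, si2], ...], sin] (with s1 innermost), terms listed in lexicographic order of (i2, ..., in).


[[s1, s2], s3]

Skip Jacobi rewriting: expand, keep s1-initial words, read off terms.
Composite bracket: [s3, [s2, s1]]
Under [a, b] = ab - ba we get 4 signed associative words (2^2 = 4).
Collect the words opening with s1:
  word s1s2s3 has sign +1, contributing +[[s1, s2], s3]


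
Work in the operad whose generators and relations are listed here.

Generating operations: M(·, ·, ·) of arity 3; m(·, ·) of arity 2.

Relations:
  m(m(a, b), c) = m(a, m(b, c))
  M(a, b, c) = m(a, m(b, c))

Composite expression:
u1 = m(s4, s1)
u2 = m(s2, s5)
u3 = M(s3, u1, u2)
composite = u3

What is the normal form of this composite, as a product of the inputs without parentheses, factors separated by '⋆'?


s3 ⋆ s4 ⋆ s1 ⋆ s2 ⋆ s5


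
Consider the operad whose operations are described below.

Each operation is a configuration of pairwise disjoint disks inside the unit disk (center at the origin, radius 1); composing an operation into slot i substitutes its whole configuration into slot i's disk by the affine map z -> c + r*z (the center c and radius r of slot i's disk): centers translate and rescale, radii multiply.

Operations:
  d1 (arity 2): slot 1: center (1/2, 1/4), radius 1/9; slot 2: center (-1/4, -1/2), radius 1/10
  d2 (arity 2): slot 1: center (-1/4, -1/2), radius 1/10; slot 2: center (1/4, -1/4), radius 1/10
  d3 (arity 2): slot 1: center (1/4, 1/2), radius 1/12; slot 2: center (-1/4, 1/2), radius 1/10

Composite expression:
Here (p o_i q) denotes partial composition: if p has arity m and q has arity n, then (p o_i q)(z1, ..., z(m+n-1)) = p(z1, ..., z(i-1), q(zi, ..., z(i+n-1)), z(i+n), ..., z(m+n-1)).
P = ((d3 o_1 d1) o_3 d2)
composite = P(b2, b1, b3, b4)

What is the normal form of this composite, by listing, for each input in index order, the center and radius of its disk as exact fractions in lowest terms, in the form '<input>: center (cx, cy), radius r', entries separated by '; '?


b1: center (11/48, 11/24), radius 1/120; b2: center (7/24, 25/48), radius 1/108; b3: center (-11/40, 9/20), radius 1/100; b4: center (-9/40, 19/40), radius 1/100


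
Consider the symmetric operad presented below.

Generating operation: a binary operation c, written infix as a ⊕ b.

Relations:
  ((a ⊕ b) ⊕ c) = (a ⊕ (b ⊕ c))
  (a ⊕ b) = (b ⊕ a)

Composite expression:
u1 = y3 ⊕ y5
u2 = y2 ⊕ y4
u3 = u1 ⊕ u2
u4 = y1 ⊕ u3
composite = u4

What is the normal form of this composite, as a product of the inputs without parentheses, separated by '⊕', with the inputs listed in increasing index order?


y1 ⊕ y2 ⊕ y3 ⊕ y4 ⊕ y5

Any arrangement under c is one operation, so sort the y-inputs.
(y3 ⊕ y5) linearizes to y3 ⊕ y5
(y2 ⊕ y4) linearizes to y2 ⊕ y4
((y3 ⊕ y5) ⊕ (y2 ⊕ y4)) linearizes to y3 ⊕ y5 ⊕ y2 ⊕ y4
(y1 ⊕ ((y3 ⊕ y5) ⊕ (y2 ⊕ y4))) linearizes to y1 ⊕ y3 ⊕ y5 ⊕ y2 ⊕ y4
reordering the factors by index: y1 ⊕ y2 ⊕ y3 ⊕ y4 ⊕ y5


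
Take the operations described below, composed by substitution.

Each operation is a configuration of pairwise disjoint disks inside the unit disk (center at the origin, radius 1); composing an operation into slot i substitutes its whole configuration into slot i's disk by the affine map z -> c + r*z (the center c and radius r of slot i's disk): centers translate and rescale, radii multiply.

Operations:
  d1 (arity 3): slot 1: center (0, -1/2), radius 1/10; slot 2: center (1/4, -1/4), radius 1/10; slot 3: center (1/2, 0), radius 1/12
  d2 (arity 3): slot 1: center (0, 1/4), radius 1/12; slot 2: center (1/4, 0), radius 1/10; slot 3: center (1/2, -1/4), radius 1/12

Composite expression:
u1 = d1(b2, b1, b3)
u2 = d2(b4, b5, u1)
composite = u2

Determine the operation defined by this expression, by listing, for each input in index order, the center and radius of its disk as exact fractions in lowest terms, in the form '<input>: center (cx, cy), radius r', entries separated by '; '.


b1: center (25/48, -13/48), radius 1/120; b2: center (1/2, -7/24), radius 1/120; b3: center (13/24, -1/4), radius 1/144; b4: center (0, 1/4), radius 1/12; b5: center (1/4, 0), radius 1/10

Below d2, radii multiply path by path; the b-disk centers shift.
b4: after 1 affine step, its disk has center (0, 1/4), radius 1/12
b5: after 1 affine step, its disk has center (1/4, 0), radius 1/10
b2: after 2 affine steps, its disk has center (1/2, -7/24), radius 1/120
b1: after 2 affine steps, its disk has center (25/48, -13/48), radius 1/120
b3: after 2 affine steps, its disk has center (13/24, -1/4), radius 1/144
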